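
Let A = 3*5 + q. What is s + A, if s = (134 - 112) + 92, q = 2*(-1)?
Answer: 127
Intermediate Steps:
q = -2
A = 13 (A = 3*5 - 2 = 15 - 2 = 13)
s = 114 (s = 22 + 92 = 114)
s + A = 114 + 13 = 127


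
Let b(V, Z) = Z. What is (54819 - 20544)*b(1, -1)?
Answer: -34275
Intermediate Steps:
(54819 - 20544)*b(1, -1) = (54819 - 20544)*(-1) = 34275*(-1) = -34275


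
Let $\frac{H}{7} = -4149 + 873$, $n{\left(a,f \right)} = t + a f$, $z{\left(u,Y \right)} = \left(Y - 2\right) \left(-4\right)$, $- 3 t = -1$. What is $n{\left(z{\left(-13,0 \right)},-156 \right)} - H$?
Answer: $\frac{65053}{3} \approx 21684.0$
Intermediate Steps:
$t = \frac{1}{3}$ ($t = \left(- \frac{1}{3}\right) \left(-1\right) = \frac{1}{3} \approx 0.33333$)
$z{\left(u,Y \right)} = 8 - 4 Y$ ($z{\left(u,Y \right)} = \left(-2 + Y\right) \left(-4\right) = 8 - 4 Y$)
$n{\left(a,f \right)} = \frac{1}{3} + a f$
$H = -22932$ ($H = 7 \left(-4149 + 873\right) = 7 \left(-3276\right) = -22932$)
$n{\left(z{\left(-13,0 \right)},-156 \right)} - H = \left(\frac{1}{3} + \left(8 - 0\right) \left(-156\right)\right) - -22932 = \left(\frac{1}{3} + \left(8 + 0\right) \left(-156\right)\right) + 22932 = \left(\frac{1}{3} + 8 \left(-156\right)\right) + 22932 = \left(\frac{1}{3} - 1248\right) + 22932 = - \frac{3743}{3} + 22932 = \frac{65053}{3}$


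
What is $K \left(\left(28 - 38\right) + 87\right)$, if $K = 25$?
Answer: $1925$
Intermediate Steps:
$K \left(\left(28 - 38\right) + 87\right) = 25 \left(\left(28 - 38\right) + 87\right) = 25 \left(-10 + 87\right) = 25 \cdot 77 = 1925$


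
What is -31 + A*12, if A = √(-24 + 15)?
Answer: -31 + 36*I ≈ -31.0 + 36.0*I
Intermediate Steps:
A = 3*I (A = √(-9) = 3*I ≈ 3.0*I)
-31 + A*12 = -31 + (3*I)*12 = -31 + 36*I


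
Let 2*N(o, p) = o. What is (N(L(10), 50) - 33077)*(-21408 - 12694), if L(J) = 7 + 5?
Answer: 1127787242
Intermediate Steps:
L(J) = 12
N(o, p) = o/2
(N(L(10), 50) - 33077)*(-21408 - 12694) = ((½)*12 - 33077)*(-21408 - 12694) = (6 - 33077)*(-34102) = -33071*(-34102) = 1127787242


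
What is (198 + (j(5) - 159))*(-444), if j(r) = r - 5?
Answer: -17316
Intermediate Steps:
j(r) = -5 + r
(198 + (j(5) - 159))*(-444) = (198 + ((-5 + 5) - 159))*(-444) = (198 + (0 - 159))*(-444) = (198 - 159)*(-444) = 39*(-444) = -17316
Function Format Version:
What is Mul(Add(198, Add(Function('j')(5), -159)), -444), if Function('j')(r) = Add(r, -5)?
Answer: -17316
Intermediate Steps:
Function('j')(r) = Add(-5, r)
Mul(Add(198, Add(Function('j')(5), -159)), -444) = Mul(Add(198, Add(Add(-5, 5), -159)), -444) = Mul(Add(198, Add(0, -159)), -444) = Mul(Add(198, -159), -444) = Mul(39, -444) = -17316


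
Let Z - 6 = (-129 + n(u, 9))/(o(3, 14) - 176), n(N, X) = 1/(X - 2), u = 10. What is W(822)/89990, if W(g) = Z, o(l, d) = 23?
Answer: 3664/48189645 ≈ 7.6033e-5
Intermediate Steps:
n(N, X) = 1/(-2 + X)
Z = 7328/1071 (Z = 6 + (-129 + 1/(-2 + 9))/(23 - 176) = 6 + (-129 + 1/7)/(-153) = 6 + (-129 + 1/7)*(-1/153) = 6 - 902/7*(-1/153) = 6 + 902/1071 = 7328/1071 ≈ 6.8422)
W(g) = 7328/1071
W(822)/89990 = (7328/1071)/89990 = (7328/1071)*(1/89990) = 3664/48189645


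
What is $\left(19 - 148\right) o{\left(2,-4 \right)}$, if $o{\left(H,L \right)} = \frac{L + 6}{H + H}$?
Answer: $- \frac{129}{2} \approx -64.5$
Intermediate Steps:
$o{\left(H,L \right)} = \frac{6 + L}{2 H}$
$\left(19 - 148\right) o{\left(2,-4 \right)} = \left(19 - 148\right) \frac{6 - 4}{2 \cdot 2} = - 129 \cdot \frac{1}{2} \cdot \frac{1}{2} \cdot 2 = \left(-129\right) \frac{1}{2} = - \frac{129}{2}$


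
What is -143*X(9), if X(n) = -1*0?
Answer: 0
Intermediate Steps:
X(n) = 0
-143*X(9) = -143*0 = 0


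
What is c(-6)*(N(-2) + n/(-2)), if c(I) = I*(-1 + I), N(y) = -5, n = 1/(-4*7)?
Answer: -837/4 ≈ -209.25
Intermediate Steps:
n = -1/28 (n = 1/(-28) = -1/28 ≈ -0.035714)
c(-6)*(N(-2) + n/(-2)) = (-6*(-1 - 6))*(-5 - 1/28/(-2)) = (-6*(-7))*(-5 - 1/28*(-½)) = 42*(-5 + 1/56) = 42*(-279/56) = -837/4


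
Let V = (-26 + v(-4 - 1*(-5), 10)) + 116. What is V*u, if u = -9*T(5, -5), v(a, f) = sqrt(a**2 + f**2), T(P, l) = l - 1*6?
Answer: 8910 + 99*sqrt(101) ≈ 9904.9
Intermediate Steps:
T(P, l) = -6 + l (T(P, l) = l - 6 = -6 + l)
u = 99 (u = -9*(-6 - 5) = -9*(-11) = 99)
V = 90 + sqrt(101) (V = (-26 + sqrt((-4 - 1*(-5))**2 + 10**2)) + 116 = (-26 + sqrt((-4 + 5)**2 + 100)) + 116 = (-26 + sqrt(1**2 + 100)) + 116 = (-26 + sqrt(1 + 100)) + 116 = (-26 + sqrt(101)) + 116 = 90 + sqrt(101) ≈ 100.05)
V*u = (90 + sqrt(101))*99 = 8910 + 99*sqrt(101)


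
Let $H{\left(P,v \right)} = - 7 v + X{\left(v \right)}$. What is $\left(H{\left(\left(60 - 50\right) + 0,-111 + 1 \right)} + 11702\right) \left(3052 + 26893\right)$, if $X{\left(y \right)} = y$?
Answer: $370180090$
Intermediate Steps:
$H{\left(P,v \right)} = - 6 v$ ($H{\left(P,v \right)} = - 7 v + v = - 6 v$)
$\left(H{\left(\left(60 - 50\right) + 0,-111 + 1 \right)} + 11702\right) \left(3052 + 26893\right) = \left(- 6 \left(-111 + 1\right) + 11702\right) \left(3052 + 26893\right) = \left(\left(-6\right) \left(-110\right) + 11702\right) 29945 = \left(660 + 11702\right) 29945 = 12362 \cdot 29945 = 370180090$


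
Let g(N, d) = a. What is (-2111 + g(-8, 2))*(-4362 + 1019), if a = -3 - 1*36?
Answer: 7187450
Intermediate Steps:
a = -39 (a = -3 - 36 = -39)
g(N, d) = -39
(-2111 + g(-8, 2))*(-4362 + 1019) = (-2111 - 39)*(-4362 + 1019) = -2150*(-3343) = 7187450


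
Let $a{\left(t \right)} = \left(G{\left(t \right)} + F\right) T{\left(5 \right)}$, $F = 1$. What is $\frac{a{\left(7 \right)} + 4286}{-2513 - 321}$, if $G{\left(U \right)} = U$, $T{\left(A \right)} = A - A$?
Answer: $- \frac{2143}{1417} \approx -1.5124$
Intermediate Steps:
$T{\left(A \right)} = 0$
$a{\left(t \right)} = 0$ ($a{\left(t \right)} = \left(t + 1\right) 0 = \left(1 + t\right) 0 = 0$)
$\frac{a{\left(7 \right)} + 4286}{-2513 - 321} = \frac{0 + 4286}{-2513 - 321} = \frac{4286}{-2834} = 4286 \left(- \frac{1}{2834}\right) = - \frac{2143}{1417}$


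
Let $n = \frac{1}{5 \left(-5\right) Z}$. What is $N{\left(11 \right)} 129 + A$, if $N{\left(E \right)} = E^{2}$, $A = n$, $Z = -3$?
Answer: $\frac{1170676}{75} \approx 15609.0$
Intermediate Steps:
$n = \frac{1}{75}$ ($n = \frac{1}{5 \left(-5\right) \left(-3\right)} = \frac{1}{\left(-25\right) \left(-3\right)} = \frac{1}{75} \approx 0.013333$)
$A = \frac{1}{75} \approx 0.013333$
$N{\left(11 \right)} 129 + A = 11^{2} \cdot 129 + \frac{1}{75} = 121 \cdot 129 + \frac{1}{75} = 15609 + \frac{1}{75} = \frac{1170676}{75}$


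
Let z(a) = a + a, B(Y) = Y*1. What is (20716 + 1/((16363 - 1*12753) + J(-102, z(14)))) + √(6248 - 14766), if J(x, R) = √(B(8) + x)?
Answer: 134987467257/6516097 + I*√8518 - I*√94/13032194 ≈ 20716.0 + 92.293*I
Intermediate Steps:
B(Y) = Y
z(a) = 2*a
J(x, R) = √(8 + x)
(20716 + 1/((16363 - 1*12753) + J(-102, z(14)))) + √(6248 - 14766) = (20716 + 1/((16363 - 1*12753) + √(8 - 102))) + √(6248 - 14766) = (20716 + 1/((16363 - 12753) + √(-94))) + √(-8518) = (20716 + 1/(3610 + I*√94)) + I*√8518 = 20716 + 1/(3610 + I*√94) + I*√8518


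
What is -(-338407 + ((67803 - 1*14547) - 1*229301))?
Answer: 514452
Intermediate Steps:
-(-338407 + ((67803 - 1*14547) - 1*229301)) = -(-338407 + ((67803 - 14547) - 229301)) = -(-338407 + (53256 - 229301)) = -(-338407 - 176045) = -1*(-514452) = 514452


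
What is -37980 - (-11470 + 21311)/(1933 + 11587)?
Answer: -39499957/1040 ≈ -37981.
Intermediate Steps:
-37980 - (-11470 + 21311)/(1933 + 11587) = -37980 - 9841/13520 = -37980 - 1*757/1040 = -37980 - 757/1040 = -39499957/1040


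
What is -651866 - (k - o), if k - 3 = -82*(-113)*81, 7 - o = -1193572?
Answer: -208836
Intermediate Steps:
o = 1193579 (o = 7 - 1*(-1193572) = 7 + 1193572 = 1193579)
k = 750549 (k = 3 - 82*(-113)*81 = 3 + 9266*81 = 3 + 750546 = 750549)
-651866 - (k - o) = -651866 - (750549 - 1*1193579) = -651866 - (750549 - 1193579) = -651866 - 1*(-443030) = -651866 + 443030 = -208836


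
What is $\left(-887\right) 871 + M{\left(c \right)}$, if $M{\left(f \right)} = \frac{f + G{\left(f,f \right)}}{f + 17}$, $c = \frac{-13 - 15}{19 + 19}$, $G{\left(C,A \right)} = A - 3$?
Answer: $- \frac{238726378}{309} \approx -7.7258 \cdot 10^{5}$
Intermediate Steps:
$G{\left(C,A \right)} = -3 + A$
$c = - \frac{14}{19}$ ($c = - \frac{28}{38} = \left(-28\right) \frac{1}{38} = - \frac{14}{19} \approx -0.73684$)
$M{\left(f \right)} = \frac{-3 + 2 f}{17 + f}$ ($M{\left(f \right)} = \frac{f + \left(-3 + f\right)}{f + 17} = \frac{-3 + 2 f}{17 + f}$)
$\left(-887\right) 871 + M{\left(c \right)} = \left(-887\right) 871 + \frac{-3 + 2 \left(- \frac{14}{19}\right)}{17 - \frac{14}{19}} = -772577 + \frac{-3 - \frac{28}{19}}{\frac{309}{19}} = -772577 + \frac{19}{309} \left(- \frac{85}{19}\right) = -772577 - \frac{85}{309} = - \frac{238726378}{309}$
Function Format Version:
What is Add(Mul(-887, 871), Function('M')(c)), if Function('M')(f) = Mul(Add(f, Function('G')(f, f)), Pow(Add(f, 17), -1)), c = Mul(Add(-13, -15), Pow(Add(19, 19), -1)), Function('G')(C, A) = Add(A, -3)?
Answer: Rational(-238726378, 309) ≈ -7.7258e+5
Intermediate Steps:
Function('G')(C, A) = Add(-3, A)
c = Rational(-14, 19) (c = Mul(-28, Pow(38, -1)) = Mul(-28, Rational(1, 38)) = Rational(-14, 19) ≈ -0.73684)
Function('M')(f) = Mul(Pow(Add(17, f), -1), Add(-3, Mul(2, f))) (Function('M')(f) = Mul(Add(f, Add(-3, f)), Pow(Add(f, 17), -1)) = Mul(Add(-3, Mul(2, f)), Pow(Add(17, f), -1)) = Mul(Pow(Add(17, f), -1), Add(-3, Mul(2, f))))
Add(Mul(-887, 871), Function('M')(c)) = Add(Mul(-887, 871), Mul(Pow(Add(17, Rational(-14, 19)), -1), Add(-3, Mul(2, Rational(-14, 19))))) = Add(-772577, Mul(Pow(Rational(309, 19), -1), Add(-3, Rational(-28, 19)))) = Add(-772577, Mul(Rational(19, 309), Rational(-85, 19))) = Add(-772577, Rational(-85, 309)) = Rational(-238726378, 309)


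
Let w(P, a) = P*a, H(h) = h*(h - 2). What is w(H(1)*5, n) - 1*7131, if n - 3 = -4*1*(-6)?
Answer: -7266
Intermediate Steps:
n = 27 (n = 3 - 4*1*(-6) = 3 - 4*(-6) = 3 + 24 = 27)
H(h) = h*(-2 + h)
w(H(1)*5, n) - 1*7131 = ((1*(-2 + 1))*5)*27 - 1*7131 = ((1*(-1))*5)*27 - 7131 = -1*5*27 - 7131 = -5*27 - 7131 = -135 - 7131 = -7266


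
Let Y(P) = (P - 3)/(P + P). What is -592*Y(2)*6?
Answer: 888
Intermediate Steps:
Y(P) = (-3 + P)/(2*P) (Y(P) = (-3 + P)/((2*P)) = (-3 + P)*(1/(2*P)) = (-3 + P)/(2*P))
-592*Y(2)*6 = -592*(1/2)*(-3 + 2)/2*6 = -592*(1/2)*(1/2)*(-1)*6 = -(-148)*6 = -592*(-3/2) = 888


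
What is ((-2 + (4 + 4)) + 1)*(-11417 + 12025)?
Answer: 4256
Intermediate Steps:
((-2 + (4 + 4)) + 1)*(-11417 + 12025) = ((-2 + 8) + 1)*608 = (6 + 1)*608 = 7*608 = 4256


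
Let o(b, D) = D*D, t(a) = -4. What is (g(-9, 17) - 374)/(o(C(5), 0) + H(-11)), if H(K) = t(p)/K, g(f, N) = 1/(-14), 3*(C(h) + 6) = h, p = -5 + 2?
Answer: -57607/56 ≈ -1028.7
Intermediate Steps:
p = -3
C(h) = -6 + h/3
g(f, N) = -1/14
o(b, D) = D²
H(K) = -4/K
(g(-9, 17) - 374)/(o(C(5), 0) + H(-11)) = (-1/14 - 374)/(0² - 4/(-11)) = -5237/(14*(0 - 4*(-1/11))) = -5237/(14*(0 + 4/11)) = -5237/(14*4/11) = -5237/14*11/4 = -57607/56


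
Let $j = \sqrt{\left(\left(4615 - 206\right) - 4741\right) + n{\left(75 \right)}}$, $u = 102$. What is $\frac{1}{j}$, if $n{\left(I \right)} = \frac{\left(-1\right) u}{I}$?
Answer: $- \frac{5 i \sqrt{926}}{2778} \approx - 0.05477 i$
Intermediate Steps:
$n{\left(I \right)} = - \frac{102}{I}$ ($n{\left(I \right)} = \frac{\left(-1\right) 102}{I} = - \frac{102}{I}$)
$j = \frac{3 i \sqrt{926}}{5}$ ($j = \sqrt{\left(\left(4615 - 206\right) - 4741\right) - \frac{102}{75}} = \sqrt{\left(4409 - 4741\right) - \frac{34}{25}} = \sqrt{-332 - \frac{34}{25}} = \sqrt{- \frac{8334}{25}} = \frac{3 i \sqrt{926}}{5} \approx 18.258 i$)
$\frac{1}{j} = \frac{1}{\frac{3}{5} i \sqrt{926}} = - \frac{5 i \sqrt{926}}{2778}$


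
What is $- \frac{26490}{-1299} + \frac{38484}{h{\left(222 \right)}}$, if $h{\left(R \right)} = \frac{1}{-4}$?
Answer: $- \frac{66645458}{433} \approx -1.5392 \cdot 10^{5}$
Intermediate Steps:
$h{\left(R \right)} = - \frac{1}{4}$
$- \frac{26490}{-1299} + \frac{38484}{h{\left(222 \right)}} = - \frac{26490}{-1299} + \frac{38484}{- \frac{1}{4}} = \left(-26490\right) \left(- \frac{1}{1299}\right) + 38484 \left(-4\right) = \frac{8830}{433} - 153936 = - \frac{66645458}{433}$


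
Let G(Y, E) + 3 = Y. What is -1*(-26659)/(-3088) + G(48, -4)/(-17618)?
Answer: -234908611/27202192 ≈ -8.6357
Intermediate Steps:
G(Y, E) = -3 + Y
-1*(-26659)/(-3088) + G(48, -4)/(-17618) = -1*(-26659)/(-3088) + (-3 + 48)/(-17618) = 26659*(-1/3088) + 45*(-1/17618) = -26659/3088 - 45/17618 = -234908611/27202192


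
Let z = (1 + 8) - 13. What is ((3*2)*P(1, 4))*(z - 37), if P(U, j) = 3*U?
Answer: -738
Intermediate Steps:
z = -4 (z = 9 - 13 = -4)
((3*2)*P(1, 4))*(z - 37) = ((3*2)*(3*1))*(-4 - 37) = (6*3)*(-41) = 18*(-41) = -738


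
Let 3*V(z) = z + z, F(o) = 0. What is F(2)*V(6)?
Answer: 0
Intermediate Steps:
V(z) = 2*z/3 (V(z) = (z + z)/3 = (2*z)/3 = 2*z/3)
F(2)*V(6) = 0*((⅔)*6) = 0*4 = 0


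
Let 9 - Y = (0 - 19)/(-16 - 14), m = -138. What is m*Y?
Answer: -5773/5 ≈ -1154.6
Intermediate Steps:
Y = 251/30 (Y = 9 - (0 - 19)/(-16 - 14) = 9 - (-19)/(-30) = 9 - (-19)*(-1)/30 = 9 - 1*19/30 = 9 - 19/30 = 251/30 ≈ 8.3667)
m*Y = -138*251/30 = -5773/5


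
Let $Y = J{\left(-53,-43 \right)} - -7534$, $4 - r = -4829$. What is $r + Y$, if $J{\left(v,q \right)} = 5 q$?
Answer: $12152$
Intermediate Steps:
$r = 4833$ ($r = 4 - -4829 = 4 + 4829 = 4833$)
$Y = 7319$ ($Y = 5 \left(-43\right) - -7534 = -215 + 7534 = 7319$)
$r + Y = 4833 + 7319 = 12152$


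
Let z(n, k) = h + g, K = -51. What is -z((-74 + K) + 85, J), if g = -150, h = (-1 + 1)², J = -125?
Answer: 150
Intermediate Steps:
h = 0 (h = 0² = 0)
z(n, k) = -150 (z(n, k) = 0 - 150 = -150)
-z((-74 + K) + 85, J) = -1*(-150) = 150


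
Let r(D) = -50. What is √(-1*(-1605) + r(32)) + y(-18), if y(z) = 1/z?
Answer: -1/18 + √1555 ≈ 39.378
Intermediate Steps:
√(-1*(-1605) + r(32)) + y(-18) = √(-1*(-1605) - 50) + 1/(-18) = √(1605 - 50) - 1/18 = √1555 - 1/18 = -1/18 + √1555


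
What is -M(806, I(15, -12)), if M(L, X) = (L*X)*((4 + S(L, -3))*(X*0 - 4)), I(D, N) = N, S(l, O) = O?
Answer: -38688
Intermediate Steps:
M(L, X) = -4*L*X (M(L, X) = (L*X)*((4 - 3)*(X*0 - 4)) = (L*X)*(1*(0 - 4)) = (L*X)*(1*(-4)) = (L*X)*(-4) = -4*L*X)
-M(806, I(15, -12)) = -(-4)*806*(-12) = -1*38688 = -38688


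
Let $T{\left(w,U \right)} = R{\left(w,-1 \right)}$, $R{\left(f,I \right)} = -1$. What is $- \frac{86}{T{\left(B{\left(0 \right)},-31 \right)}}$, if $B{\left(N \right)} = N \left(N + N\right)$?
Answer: $86$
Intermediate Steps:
$B{\left(N \right)} = 2 N^{2}$ ($B{\left(N \right)} = N 2 N = 2 N^{2}$)
$T{\left(w,U \right)} = -1$
$- \frac{86}{T{\left(B{\left(0 \right)},-31 \right)}} = - \frac{86}{-1} = \left(-86\right) \left(-1\right) = 86$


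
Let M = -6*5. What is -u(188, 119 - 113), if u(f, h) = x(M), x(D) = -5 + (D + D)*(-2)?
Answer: -115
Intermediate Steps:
M = -30
x(D) = -5 - 4*D (x(D) = -5 + (2*D)*(-2) = -5 - 4*D)
u(f, h) = 115 (u(f, h) = -5 - 4*(-30) = -5 + 120 = 115)
-u(188, 119 - 113) = -1*115 = -115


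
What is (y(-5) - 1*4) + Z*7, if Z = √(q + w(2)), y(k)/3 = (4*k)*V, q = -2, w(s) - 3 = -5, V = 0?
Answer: -4 + 14*I ≈ -4.0 + 14.0*I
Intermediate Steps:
w(s) = -2 (w(s) = 3 - 5 = -2)
y(k) = 0 (y(k) = 3*((4*k)*0) = 3*0 = 0)
Z = 2*I (Z = √(-2 - 2) = √(-4) = 2*I ≈ 2.0*I)
(y(-5) - 1*4) + Z*7 = (0 - 1*4) + (2*I)*7 = (0 - 4) + 14*I = -4 + 14*I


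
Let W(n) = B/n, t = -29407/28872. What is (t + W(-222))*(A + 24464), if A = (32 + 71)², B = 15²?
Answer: -8459447823/118696 ≈ -71270.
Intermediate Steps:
t = -29407/28872 (t = -29407*1/28872 = -29407/28872 ≈ -1.0185)
B = 225
W(n) = 225/n
A = 10609 (A = 103² = 10609)
(t + W(-222))*(A + 24464) = (-29407/28872 + 225/(-222))*(10609 + 24464) = (-29407/28872 + 225*(-1/222))*35073 = (-29407/28872 - 75/74)*35073 = -2170759/1068264*35073 = -8459447823/118696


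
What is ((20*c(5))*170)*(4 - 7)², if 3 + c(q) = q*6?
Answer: 826200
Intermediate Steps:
c(q) = -3 + 6*q (c(q) = -3 + q*6 = -3 + 6*q)
((20*c(5))*170)*(4 - 7)² = ((20*(-3 + 6*5))*170)*(4 - 7)² = ((20*(-3 + 30))*170)*(-3)² = ((20*27)*170)*9 = (540*170)*9 = 91800*9 = 826200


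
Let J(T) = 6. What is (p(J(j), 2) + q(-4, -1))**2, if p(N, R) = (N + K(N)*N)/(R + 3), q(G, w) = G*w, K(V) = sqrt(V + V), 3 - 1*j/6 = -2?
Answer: 1108/25 + 624*sqrt(3)/25 ≈ 87.552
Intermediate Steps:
j = 30 (j = 18 - 6*(-2) = 18 + 12 = 30)
K(V) = sqrt(2)*sqrt(V) (K(V) = sqrt(2*V) = sqrt(2)*sqrt(V))
p(N, R) = (N + sqrt(2)*N**(3/2))/(3 + R) (p(N, R) = (N + (sqrt(2)*sqrt(N))*N)/(R + 3) = (N + sqrt(2)*N**(3/2))/(3 + R))
(p(J(j), 2) + q(-4, -1))**2 = ((6 + sqrt(2)*6**(3/2))/(3 + 2) - 4*(-1))**2 = ((6 + sqrt(2)*(6*sqrt(6)))/5 + 4)**2 = ((6 + 12*sqrt(3))/5 + 4)**2 = ((6/5 + 12*sqrt(3)/5) + 4)**2 = (26/5 + 12*sqrt(3)/5)**2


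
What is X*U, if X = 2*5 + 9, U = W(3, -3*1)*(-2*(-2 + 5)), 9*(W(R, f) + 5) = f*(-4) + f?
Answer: 456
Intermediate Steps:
W(R, f) = -5 - f/3 (W(R, f) = -5 + (f*(-4) + f)/9 = -5 + (-4*f + f)/9 = -5 + (-3*f)/9 = -5 - f/3)
U = 24 (U = (-5 - (-1))*(-2*(-2 + 5)) = (-5 - ⅓*(-3))*(-2*3) = (-5 + 1)*(-6) = -4*(-6) = 24)
X = 19 (X = 10 + 9 = 19)
X*U = 19*24 = 456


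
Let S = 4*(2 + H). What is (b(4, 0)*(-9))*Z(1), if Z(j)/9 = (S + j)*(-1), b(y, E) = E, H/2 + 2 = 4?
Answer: 0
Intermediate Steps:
H = 4 (H = -4 + 2*4 = -4 + 8 = 4)
S = 24 (S = 4*(2 + 4) = 4*6 = 24)
Z(j) = -216 - 9*j (Z(j) = 9*((24 + j)*(-1)) = 9*(-24 - j) = -216 - 9*j)
(b(4, 0)*(-9))*Z(1) = (0*(-9))*(-216 - 9*1) = 0*(-216 - 9) = 0*(-225) = 0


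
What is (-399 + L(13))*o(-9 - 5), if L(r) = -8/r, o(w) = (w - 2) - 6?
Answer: 114290/13 ≈ 8791.5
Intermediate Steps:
o(w) = -8 + w (o(w) = (-2 + w) - 6 = -8 + w)
(-399 + L(13))*o(-9 - 5) = (-399 - 8/13)*(-8 + (-9 - 5)) = (-399 - 8*1/13)*(-8 - 14) = (-399 - 8/13)*(-22) = -5195/13*(-22) = 114290/13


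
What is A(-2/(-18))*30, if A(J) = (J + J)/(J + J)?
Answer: 30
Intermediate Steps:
A(J) = 1 (A(J) = (2*J)/((2*J)) = (2*J)*(1/(2*J)) = 1)
A(-2/(-18))*30 = 1*30 = 30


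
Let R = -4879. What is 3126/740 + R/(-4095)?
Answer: 234449/43290 ≈ 5.4158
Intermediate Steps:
3126/740 + R/(-4095) = 3126/740 - 4879/(-4095) = 3126*(1/740) - 4879*(-1/4095) = 1563/370 + 697/585 = 234449/43290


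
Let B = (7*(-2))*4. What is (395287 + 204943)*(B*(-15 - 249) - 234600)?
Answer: -131940157680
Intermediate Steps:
B = -56 (B = -14*4 = -56)
(395287 + 204943)*(B*(-15 - 249) - 234600) = (395287 + 204943)*(-56*(-15 - 249) - 234600) = 600230*(-56*(-264) - 234600) = 600230*(14784 - 234600) = 600230*(-219816) = -131940157680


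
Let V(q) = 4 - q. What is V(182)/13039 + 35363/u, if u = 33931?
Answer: 455058439/442426309 ≈ 1.0286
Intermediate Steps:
V(182)/13039 + 35363/u = (4 - 1*182)/13039 + 35363/33931 = (4 - 182)*(1/13039) + 35363*(1/33931) = -178*1/13039 + 35363/33931 = -178/13039 + 35363/33931 = 455058439/442426309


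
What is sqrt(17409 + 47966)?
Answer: 5*sqrt(2615) ≈ 255.69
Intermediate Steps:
sqrt(17409 + 47966) = sqrt(65375) = 5*sqrt(2615)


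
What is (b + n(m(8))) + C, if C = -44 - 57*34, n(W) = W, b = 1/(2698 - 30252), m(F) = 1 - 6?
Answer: -54749799/27554 ≈ -1987.0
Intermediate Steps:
m(F) = -5
b = -1/27554 (b = 1/(-27554) = -1/27554 ≈ -3.6292e-5)
C = -1982 (C = -44 - 1938 = -1982)
(b + n(m(8))) + C = (-1/27554 - 5) - 1982 = -137771/27554 - 1982 = -54749799/27554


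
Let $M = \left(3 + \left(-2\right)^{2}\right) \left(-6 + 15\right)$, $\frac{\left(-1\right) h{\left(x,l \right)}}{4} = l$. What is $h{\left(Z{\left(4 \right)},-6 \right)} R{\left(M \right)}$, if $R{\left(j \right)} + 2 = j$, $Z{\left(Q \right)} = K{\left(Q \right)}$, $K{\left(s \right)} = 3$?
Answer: $1464$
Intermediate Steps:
$Z{\left(Q \right)} = 3$
$h{\left(x,l \right)} = - 4 l$
$M = 63$ ($M = \left(3 + 4\right) 9 = 7 \cdot 9 = 63$)
$R{\left(j \right)} = -2 + j$
$h{\left(Z{\left(4 \right)},-6 \right)} R{\left(M \right)} = \left(-4\right) \left(-6\right) \left(-2 + 63\right) = 24 \cdot 61 = 1464$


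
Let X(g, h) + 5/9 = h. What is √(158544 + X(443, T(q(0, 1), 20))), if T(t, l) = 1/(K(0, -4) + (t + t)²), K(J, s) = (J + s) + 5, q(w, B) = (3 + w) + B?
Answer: 2*√1507153765/195 ≈ 398.18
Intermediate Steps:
q(w, B) = 3 + B + w
K(J, s) = 5 + J + s
T(t, l) = 1/(1 + 4*t²) (T(t, l) = 1/((5 + 0 - 4) + (t + t)²) = 1/(1 + (2*t)²) = 1/(1 + 4*t²))
X(g, h) = -5/9 + h
√(158544 + X(443, T(q(0, 1), 20))) = √(158544 + (-5/9 + 1/(1 + 4*(3 + 1 + 0)²))) = √(158544 + (-5/9 + 1/(1 + 4*4²))) = √(158544 + (-5/9 + 1/(1 + 4*16))) = √(158544 + (-5/9 + 1/(1 + 64))) = √(158544 + (-5/9 + 1/65)) = √(158544 - 316/585) = √(92747924/585) = 2*√1507153765/195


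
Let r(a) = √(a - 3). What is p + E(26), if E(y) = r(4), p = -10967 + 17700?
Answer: 6734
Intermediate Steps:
p = 6733
r(a) = √(-3 + a)
E(y) = 1 (E(y) = √(-3 + 4) = √1 = 1)
p + E(26) = 6733 + 1 = 6734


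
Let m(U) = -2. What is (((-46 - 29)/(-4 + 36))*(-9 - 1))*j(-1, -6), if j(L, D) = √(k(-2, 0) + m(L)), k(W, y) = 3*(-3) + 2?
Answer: 1125*I/16 ≈ 70.313*I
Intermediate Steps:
k(W, y) = -7 (k(W, y) = -9 + 2 = -7)
j(L, D) = 3*I (j(L, D) = √(-7 - 2) = √(-9) = 3*I)
(((-46 - 29)/(-4 + 36))*(-9 - 1))*j(-1, -6) = (((-46 - 29)/(-4 + 36))*(-9 - 1))*(3*I) = (-75/32*(-10))*(3*I) = 375*(3*I)/16 = 1125*I/16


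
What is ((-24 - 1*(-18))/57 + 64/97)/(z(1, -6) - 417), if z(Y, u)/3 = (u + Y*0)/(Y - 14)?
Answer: -13286/9957729 ≈ -0.0013342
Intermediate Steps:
z(Y, u) = 3*u/(-14 + Y) (z(Y, u) = 3*((u + Y*0)/(Y - 14)) = 3*((u + 0)/(-14 + Y)) = 3*(u/(-14 + Y)) = 3*u/(-14 + Y))
((-24 - 1*(-18))/57 + 64/97)/(z(1, -6) - 417) = ((-24 - 1*(-18))/57 + 64/97)/(3*(-6)/(-14 + 1) - 417) = ((-24 + 18)*(1/57) + 64*(1/97))/(3*(-6)/(-13) - 417) = (-6*1/57 + 64/97)/(3*(-6)*(-1/13) - 417) = (-2/19 + 64/97)/(18/13 - 417) = 1022/(1843*(-5403/13)) = (1022/1843)*(-13/5403) = -13286/9957729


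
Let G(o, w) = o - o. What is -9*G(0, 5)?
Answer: 0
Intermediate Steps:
G(o, w) = 0
-9*G(0, 5) = -9*0 = 0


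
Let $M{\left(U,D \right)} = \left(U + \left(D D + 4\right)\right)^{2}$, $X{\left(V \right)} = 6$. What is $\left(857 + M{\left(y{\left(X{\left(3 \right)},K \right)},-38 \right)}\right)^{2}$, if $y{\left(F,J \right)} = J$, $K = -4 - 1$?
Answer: $4339330607236$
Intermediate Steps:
$K = -5$
$M{\left(U,D \right)} = \left(4 + U + D^{2}\right)^{2}$ ($M{\left(U,D \right)} = \left(U + \left(D^{2} + 4\right)\right)^{2} = \left(U + \left(4 + D^{2}\right)\right)^{2} = \left(4 + U + D^{2}\right)^{2}$)
$\left(857 + M{\left(y{\left(X{\left(3 \right)},K \right)},-38 \right)}\right)^{2} = \left(857 + \left(4 - 5 + \left(-38\right)^{2}\right)^{2}\right)^{2} = \left(857 + \left(4 - 5 + 1444\right)^{2}\right)^{2} = \left(857 + 1443^{2}\right)^{2} = \left(857 + 2082249\right)^{2} = 2083106^{2} = 4339330607236$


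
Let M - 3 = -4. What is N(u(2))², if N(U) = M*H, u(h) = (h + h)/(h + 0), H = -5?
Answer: 25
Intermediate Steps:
M = -1 (M = 3 - 4 = -1)
u(h) = 2 (u(h) = (2*h)/h = 2)
N(U) = 5 (N(U) = -1*(-5) = 5)
N(u(2))² = 5² = 25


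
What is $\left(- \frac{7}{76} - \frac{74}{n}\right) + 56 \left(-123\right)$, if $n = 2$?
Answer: $- \frac{526307}{76} \approx -6925.1$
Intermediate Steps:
$\left(- \frac{7}{76} - \frac{74}{n}\right) + 56 \left(-123\right) = \left(- \frac{7}{76} - \frac{74}{2}\right) + 56 \left(-123\right) = \left(\left(-7\right) \frac{1}{76} - 37\right) - 6888 = \left(- \frac{7}{76} - 37\right) - 6888 = - \frac{2819}{76} - 6888 = - \frac{526307}{76}$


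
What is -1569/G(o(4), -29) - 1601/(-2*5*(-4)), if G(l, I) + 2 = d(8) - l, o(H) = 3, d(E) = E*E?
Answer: -157219/2360 ≈ -66.618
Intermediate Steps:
d(E) = E**2
G(l, I) = 62 - l (G(l, I) = -2 + (8**2 - l) = -2 + (64 - l) = 62 - l)
-1569/G(o(4), -29) - 1601/(-2*5*(-4)) = -1569/(62 - 1*3) - 1601/(-2*5*(-4)) = -1569/(62 - 3) - 1601/((-10*(-4))) = -1569/59 - 1601/40 = -157219/2360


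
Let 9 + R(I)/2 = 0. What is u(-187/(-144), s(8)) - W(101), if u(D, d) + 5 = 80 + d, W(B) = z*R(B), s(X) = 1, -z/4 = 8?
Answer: -500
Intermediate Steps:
z = -32 (z = -4*8 = -32)
R(I) = -18 (R(I) = -18 + 2*0 = -18 + 0 = -18)
W(B) = 576 (W(B) = -32*(-18) = 576)
u(D, d) = 75 + d (u(D, d) = -5 + (80 + d) = 75 + d)
u(-187/(-144), s(8)) - W(101) = (75 + 1) - 1*576 = 76 - 576 = -500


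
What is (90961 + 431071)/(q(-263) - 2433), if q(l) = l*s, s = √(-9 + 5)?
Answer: -1270103856/6196165 + 274588832*I/6196165 ≈ -204.98 + 44.316*I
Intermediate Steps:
s = 2*I (s = √(-4) = 2*I ≈ 2.0*I)
q(l) = 2*I*l (q(l) = l*(2*I) = 2*I*l)
(90961 + 431071)/(q(-263) - 2433) = (90961 + 431071)/(2*I*(-263) - 2433) = 522032/(-526*I - 2433) = 522032/(-2433 - 526*I) = 522032*((-2433 + 526*I)/6196165) = 522032*(-2433 + 526*I)/6196165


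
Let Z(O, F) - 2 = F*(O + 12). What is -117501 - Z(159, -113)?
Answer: -98180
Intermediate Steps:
Z(O, F) = 2 + F*(12 + O) (Z(O, F) = 2 + F*(O + 12) = 2 + F*(12 + O))
-117501 - Z(159, -113) = -117501 - (2 + 12*(-113) - 113*159) = -117501 - (2 - 1356 - 17967) = -117501 - 1*(-19321) = -117501 + 19321 = -98180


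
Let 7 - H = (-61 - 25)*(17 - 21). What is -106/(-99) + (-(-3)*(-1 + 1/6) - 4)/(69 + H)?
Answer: 58103/53064 ≈ 1.0950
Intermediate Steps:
H = -337 (H = 7 - (-61 - 25)*(17 - 21) = 7 - (-86)*(-4) = 7 - 1*344 = 7 - 344 = -337)
-106/(-99) + (-(-3)*(-1 + 1/6) - 4)/(69 + H) = -106/(-99) + (-(-3)*(-1 + 1/6) - 4)/(69 - 337) = -106*(-1/99) + (-(-3)*(-1 + ⅙) - 4)/(-268) = 106/99 + (-(-3)*(-5)/6 - 4)*(-1/268) = 106/99 + (-3*⅚ - 4)*(-1/268) = 106/99 + (-5/2 - 4)*(-1/268) = 106/99 - 13/2*(-1/268) = 106/99 + 13/536 = 58103/53064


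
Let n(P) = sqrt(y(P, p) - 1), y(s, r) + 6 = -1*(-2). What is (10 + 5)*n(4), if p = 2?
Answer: 15*I*sqrt(5) ≈ 33.541*I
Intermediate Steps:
y(s, r) = -4 (y(s, r) = -6 - 1*(-2) = -6 + 2 = -4)
n(P) = I*sqrt(5) (n(P) = sqrt(-4 - 1) = sqrt(-5) = I*sqrt(5))
(10 + 5)*n(4) = (10 + 5)*(I*sqrt(5)) = 15*(I*sqrt(5)) = 15*I*sqrt(5)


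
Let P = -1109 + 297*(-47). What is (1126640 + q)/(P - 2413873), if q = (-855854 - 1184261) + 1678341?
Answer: -764866/2428941 ≈ -0.31490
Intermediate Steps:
P = -15068 (P = -1109 - 13959 = -15068)
q = -361774 (q = -2040115 + 1678341 = -361774)
(1126640 + q)/(P - 2413873) = (1126640 - 361774)/(-15068 - 2413873) = 764866/(-2428941) = 764866*(-1/2428941) = -764866/2428941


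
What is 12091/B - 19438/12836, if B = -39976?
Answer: -233063391/128282984 ≈ -1.8168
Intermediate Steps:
12091/B - 19438/12836 = 12091/(-39976) - 19438/12836 = 12091*(-1/39976) - 19438*1/12836 = -12091/39976 - 9719/6418 = -233063391/128282984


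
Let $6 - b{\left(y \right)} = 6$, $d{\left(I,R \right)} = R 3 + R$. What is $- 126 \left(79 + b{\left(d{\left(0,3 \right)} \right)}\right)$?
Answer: $-9954$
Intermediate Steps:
$d{\left(I,R \right)} = 4 R$ ($d{\left(I,R \right)} = 3 R + R = 4 R$)
$b{\left(y \right)} = 0$ ($b{\left(y \right)} = 6 - 6 = 0$)
$- 126 \left(79 + b{\left(d{\left(0,3 \right)} \right)}\right) = - 126 \left(79 + 0\right) = \left(-126\right) 79 = -9954$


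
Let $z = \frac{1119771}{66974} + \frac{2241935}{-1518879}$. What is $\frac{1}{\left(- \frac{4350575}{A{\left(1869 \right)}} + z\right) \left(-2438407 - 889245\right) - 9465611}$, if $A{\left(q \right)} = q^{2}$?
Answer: $- \frac{59223867914287251}{3319263353323068687847039} \approx -1.7842 \cdot 10^{-8}$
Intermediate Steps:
$z = \frac{1550645302019}{101725402146}$ ($z = 1119771 \cdot \frac{1}{66974} + 2241935 \left(- \frac{1}{1518879}\right) = \frac{1119771}{66974} - \frac{2241935}{1518879} = \frac{1550645302019}{101725402146} \approx 15.243$)
$\frac{1}{\left(- \frac{4350575}{A{\left(1869 \right)}} + z\right) \left(-2438407 - 889245\right) - 9465611} = \frac{1}{\left(- \frac{4350575}{1869^{2}} + \frac{1550645302019}{101725402146}\right) \left(-2438407 - 889245\right) - 9465611} = \frac{1}{\left(- \frac{4350575}{3493161} + \frac{1550645302019}{101725402146}\right) \left(-3327652\right) - 9465611} = \frac{1}{\frac{1658029900801552703}{118447735828574502} \left(-3327652\right) - 9465611} = \frac{1}{- \frac{2758673257731044227621678}{59223867914287251} - 9465611} = \frac{1}{- \frac{3319263353323068687847039}{59223867914287251}} = - \frac{59223867914287251}{3319263353323068687847039}$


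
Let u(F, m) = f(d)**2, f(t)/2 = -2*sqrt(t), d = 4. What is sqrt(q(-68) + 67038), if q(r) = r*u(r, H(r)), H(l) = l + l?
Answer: sqrt(62686) ≈ 250.37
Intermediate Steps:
f(t) = -4*sqrt(t) (f(t) = 2*(-2*sqrt(t)) = -4*sqrt(t))
H(l) = 2*l
u(F, m) = 64 (u(F, m) = (-4*sqrt(4))**2 = (-4*2)**2 = (-8)**2 = 64)
q(r) = 64*r (q(r) = r*64 = 64*r)
sqrt(q(-68) + 67038) = sqrt(64*(-68) + 67038) = sqrt(-4352 + 67038) = sqrt(62686)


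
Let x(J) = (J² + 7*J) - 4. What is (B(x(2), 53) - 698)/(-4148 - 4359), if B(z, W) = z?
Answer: 684/8507 ≈ 0.080404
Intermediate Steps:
x(J) = -4 + J² + 7*J
(B(x(2), 53) - 698)/(-4148 - 4359) = ((-4 + 2² + 7*2) - 698)/(-4148 - 4359) = ((-4 + 4 + 14) - 698)/(-8507) = (14 - 698)*(-1/8507) = -684*(-1/8507) = 684/8507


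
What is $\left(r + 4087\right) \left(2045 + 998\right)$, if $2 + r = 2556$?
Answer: $20208563$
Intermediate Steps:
$r = 2554$ ($r = -2 + 2556 = 2554$)
$\left(r + 4087\right) \left(2045 + 998\right) = \left(2554 + 4087\right) \left(2045 + 998\right) = 6641 \cdot 3043 = 20208563$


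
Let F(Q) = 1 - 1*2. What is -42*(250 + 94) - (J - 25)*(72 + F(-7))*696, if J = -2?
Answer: 1319784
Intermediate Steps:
F(Q) = -1 (F(Q) = 1 - 2 = -1)
-42*(250 + 94) - (J - 25)*(72 + F(-7))*696 = -42*(250 + 94) - (-2 - 25)*(72 - 1)*696 = -42*344 - (-27*71)*696 = -14448 - (-1917)*696 = -14448 - 1*(-1334232) = -14448 + 1334232 = 1319784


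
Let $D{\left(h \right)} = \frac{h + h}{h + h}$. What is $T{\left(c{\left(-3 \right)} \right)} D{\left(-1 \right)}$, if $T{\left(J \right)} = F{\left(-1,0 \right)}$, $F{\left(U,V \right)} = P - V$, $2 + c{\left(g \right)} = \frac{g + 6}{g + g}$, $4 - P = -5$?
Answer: $9$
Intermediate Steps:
$P = 9$ ($P = 4 - -5 = 4 + 5 = 9$)
$c{\left(g \right)} = -2 + \frac{6 + g}{2 g}$ ($c{\left(g \right)} = -2 + \frac{g + 6}{g + g} = -2 + \frac{6 + g}{2 g}$)
$F{\left(U,V \right)} = 9 - V$
$D{\left(h \right)} = 1$ ($D{\left(h \right)} = \frac{2 h}{2 h} = 2 h \frac{1}{2 h} = 1$)
$T{\left(J \right)} = 9$ ($T{\left(J \right)} = 9 - 0 = 9 + 0 = 9$)
$T{\left(c{\left(-3 \right)} \right)} D{\left(-1 \right)} = 9 \cdot 1 = 9$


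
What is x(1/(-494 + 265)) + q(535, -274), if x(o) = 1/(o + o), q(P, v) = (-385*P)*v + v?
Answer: 112873523/2 ≈ 5.6437e+7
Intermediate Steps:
q(P, v) = v - 385*P*v (q(P, v) = -385*P*v + v = v - 385*P*v)
x(o) = 1/(2*o)
x(1/(-494 + 265)) + q(535, -274) = 1/(2*(1/(-494 + 265))) - 274*(1 - 385*535) = 1/(2*(1/(-229))) - 274*(1 - 205975) = 1/(2*(-1/229)) - 274*(-205974) = (½)*(-229) + 56436876 = -229/2 + 56436876 = 112873523/2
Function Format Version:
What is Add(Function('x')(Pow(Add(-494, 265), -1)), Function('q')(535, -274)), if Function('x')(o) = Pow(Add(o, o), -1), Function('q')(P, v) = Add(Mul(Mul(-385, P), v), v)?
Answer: Rational(112873523, 2) ≈ 5.6437e+7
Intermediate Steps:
Function('q')(P, v) = Add(v, Mul(-385, P, v)) (Function('q')(P, v) = Add(Mul(-385, P, v), v) = Add(v, Mul(-385, P, v)))
Function('x')(o) = Mul(Rational(1, 2), Pow(o, -1)) (Function('x')(o) = Pow(Mul(2, o), -1) = Mul(Rational(1, 2), Pow(o, -1)))
Add(Function('x')(Pow(Add(-494, 265), -1)), Function('q')(535, -274)) = Add(Mul(Rational(1, 2), Pow(Pow(Add(-494, 265), -1), -1)), Mul(-274, Add(1, Mul(-385, 535)))) = Add(Mul(Rational(1, 2), Pow(Pow(-229, -1), -1)), Mul(-274, Add(1, -205975))) = Add(Mul(Rational(1, 2), Pow(Rational(-1, 229), -1)), Mul(-274, -205974)) = Add(Mul(Rational(1, 2), -229), 56436876) = Add(Rational(-229, 2), 56436876) = Rational(112873523, 2)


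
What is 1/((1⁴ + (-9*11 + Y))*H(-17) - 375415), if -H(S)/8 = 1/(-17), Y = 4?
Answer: -17/6382807 ≈ -2.6634e-6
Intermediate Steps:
H(S) = 8/17 (H(S) = -8/(-17) = -8*(-1/17) = 8/17)
1/((1⁴ + (-9*11 + Y))*H(-17) - 375415) = 1/((1⁴ + (-9*11 + 4))*(8/17) - 375415) = 1/((1 + (-99 + 4))*(8/17) - 375415) = 1/((1 - 95)*(8/17) - 375415) = 1/(-94*8/17 - 375415) = 1/(-752/17 - 375415) = 1/(-6382807/17) = -17/6382807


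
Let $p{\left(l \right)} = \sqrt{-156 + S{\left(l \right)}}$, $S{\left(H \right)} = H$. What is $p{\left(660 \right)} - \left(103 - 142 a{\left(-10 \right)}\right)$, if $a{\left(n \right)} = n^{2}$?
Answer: $14097 + 6 \sqrt{14} \approx 14119.0$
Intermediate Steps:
$p{\left(l \right)} = \sqrt{-156 + l}$
$p{\left(660 \right)} - \left(103 - 142 a{\left(-10 \right)}\right) = \sqrt{-156 + 660} - \left(103 - 142 \left(-10\right)^{2}\right) = \sqrt{504} - \left(103 - 14200\right) = 6 \sqrt{14} - \left(103 - 14200\right) = 6 \sqrt{14} - -14097 = 6 \sqrt{14} + 14097 = 14097 + 6 \sqrt{14}$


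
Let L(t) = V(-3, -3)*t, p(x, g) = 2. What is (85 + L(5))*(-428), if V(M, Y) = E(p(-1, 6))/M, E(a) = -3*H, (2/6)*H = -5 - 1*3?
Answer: 14980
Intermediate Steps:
H = -24 (H = 3*(-5 - 1*3) = 3*(-5 - 3) = 3*(-8) = -24)
E(a) = 72 (E(a) = -3*(-24) = 72)
V(M, Y) = 72/M
L(t) = -24*t (L(t) = (72/(-3))*t = (72*(-⅓))*t = -24*t)
(85 + L(5))*(-428) = (85 - 24*5)*(-428) = (85 - 120)*(-428) = -35*(-428) = 14980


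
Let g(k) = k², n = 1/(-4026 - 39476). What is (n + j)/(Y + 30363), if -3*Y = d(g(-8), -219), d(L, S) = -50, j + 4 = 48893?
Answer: 6380307831/3964728778 ≈ 1.6093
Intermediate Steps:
j = 48889 (j = -4 + 48893 = 48889)
n = -1/43502 (n = 1/(-43502) = -1/43502 ≈ -2.2987e-5)
Y = 50/3 (Y = -⅓*(-50) = 50/3 ≈ 16.667)
(n + j)/(Y + 30363) = (-1/43502 + 48889)/(50/3 + 30363) = 2126769277/(43502*(91139/3)) = (2126769277/43502)*(3/91139) = 6380307831/3964728778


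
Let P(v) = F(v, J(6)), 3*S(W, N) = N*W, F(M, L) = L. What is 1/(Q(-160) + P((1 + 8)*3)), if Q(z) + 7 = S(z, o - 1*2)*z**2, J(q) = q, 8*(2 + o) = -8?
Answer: 3/20479997 ≈ 1.4648e-7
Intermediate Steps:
o = -3 (o = -2 + (1/8)*(-8) = -2 - 1 = -3)
S(W, N) = N*W/3 (S(W, N) = (N*W)/3 = N*W/3)
P(v) = 6
Q(z) = -7 - 5*z**3/3 (Q(z) = -7 + ((-3 - 1*2)*z/3)*z**2 = -7 + ((-3 - 2)*z/3)*z**2 = -7 + ((1/3)*(-5)*z)*z**2 = -7 + (-5*z/3)*z**2 = -7 - 5*z**3/3)
1/(Q(-160) + P((1 + 8)*3)) = 1/((-7 - 5/3*(-160)**3) + 6) = 1/((-7 - 5/3*(-4096000)) + 6) = 1/((-7 + 20480000/3) + 6) = 1/(20479979/3 + 6) = 1/(20479997/3) = 3/20479997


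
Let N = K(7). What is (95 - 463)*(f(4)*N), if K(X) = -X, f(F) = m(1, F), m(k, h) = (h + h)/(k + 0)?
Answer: 20608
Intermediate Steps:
m(k, h) = 2*h/k (m(k, h) = (2*h)/k = 2*h/k)
f(F) = 2*F (f(F) = 2*F/1 = 2*F*1 = 2*F)
N = -7 (N = -1*7 = -7)
(95 - 463)*(f(4)*N) = (95 - 463)*((2*4)*(-7)) = -2944*(-7) = -368*(-56) = 20608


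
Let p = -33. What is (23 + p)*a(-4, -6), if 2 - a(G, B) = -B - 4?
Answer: 0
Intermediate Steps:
a(G, B) = 6 + B (a(G, B) = 2 - (-B - 4) = 2 - (-4 - B) = 2 + (4 + B) = 6 + B)
(23 + p)*a(-4, -6) = (23 - 33)*(6 - 6) = -10*0 = 0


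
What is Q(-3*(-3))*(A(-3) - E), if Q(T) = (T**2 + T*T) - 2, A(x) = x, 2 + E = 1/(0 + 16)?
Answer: -170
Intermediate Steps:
E = -31/16 (E = -2 + 1/(0 + 16) = -2 + 1/16 = -31/16 ≈ -1.9375)
Q(T) = -2 + 2*T**2 (Q(T) = (T**2 + T**2) - 2 = 2*T**2 - 2 = -2 + 2*T**2)
Q(-3*(-3))*(A(-3) - E) = (-2 + 2*(-3*(-3))**2)*(-3 - 1*(-31/16)) = (-2 + 2*9**2)*(-3 + 31/16) = (-2 + 2*81)*(-17/16) = (-2 + 162)*(-17/16) = 160*(-17/16) = -170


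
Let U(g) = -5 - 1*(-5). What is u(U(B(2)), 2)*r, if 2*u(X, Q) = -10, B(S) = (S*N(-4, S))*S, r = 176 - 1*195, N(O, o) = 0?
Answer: 95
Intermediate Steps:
r = -19 (r = 176 - 195 = -19)
B(S) = 0 (B(S) = (S*0)*S = 0*S = 0)
U(g) = 0 (U(g) = -5 + 5 = 0)
u(X, Q) = -5 (u(X, Q) = (1/2)*(-10) = -5)
u(U(B(2)), 2)*r = -5*(-19) = 95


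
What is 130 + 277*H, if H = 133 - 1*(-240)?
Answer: 103451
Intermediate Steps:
H = 373 (H = 133 + 240 = 373)
130 + 277*H = 130 + 277*373 = 130 + 103321 = 103451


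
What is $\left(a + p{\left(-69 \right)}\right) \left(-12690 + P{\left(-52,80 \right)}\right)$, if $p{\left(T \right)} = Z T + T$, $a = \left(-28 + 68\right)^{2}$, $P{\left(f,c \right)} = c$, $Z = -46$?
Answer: $-59330050$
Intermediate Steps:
$a = 1600$ ($a = 40^{2} = 1600$)
$p{\left(T \right)} = - 45 T$ ($p{\left(T \right)} = - 46 T + T = - 45 T$)
$\left(a + p{\left(-69 \right)}\right) \left(-12690 + P{\left(-52,80 \right)}\right) = \left(1600 - -3105\right) \left(-12690 + 80\right) = \left(1600 + 3105\right) \left(-12610\right) = 4705 \left(-12610\right) = -59330050$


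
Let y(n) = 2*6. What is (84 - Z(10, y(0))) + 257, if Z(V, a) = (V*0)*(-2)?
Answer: 341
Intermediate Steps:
y(n) = 12
Z(V, a) = 0 (Z(V, a) = 0*(-2) = 0)
(84 - Z(10, y(0))) + 257 = (84 - 1*0) + 257 = (84 + 0) + 257 = 84 + 257 = 341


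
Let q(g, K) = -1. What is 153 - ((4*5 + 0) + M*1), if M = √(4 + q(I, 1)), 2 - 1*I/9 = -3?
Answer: 133 - √3 ≈ 131.27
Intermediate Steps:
I = 45 (I = 18 - 9*(-3) = 18 + 27 = 45)
M = √3 (M = √(4 - 1) = √3 ≈ 1.7320)
153 - ((4*5 + 0) + M*1) = 153 - ((4*5 + 0) + √3*1) = 153 - ((20 + 0) + √3) = 153 - (20 + √3) = 153 + (-20 - √3) = 133 - √3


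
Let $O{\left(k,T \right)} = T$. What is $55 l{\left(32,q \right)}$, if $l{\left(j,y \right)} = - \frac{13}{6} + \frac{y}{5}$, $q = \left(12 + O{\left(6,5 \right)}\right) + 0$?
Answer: $\frac{407}{6} \approx 67.833$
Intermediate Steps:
$q = 17$ ($q = \left(12 + 5\right) + 0 = 17 + 0 = 17$)
$l{\left(j,y \right)} = - \frac{13}{6} + \frac{y}{5}$ ($l{\left(j,y \right)} = \left(-13\right) \frac{1}{6} + y \frac{1}{5} = - \frac{13}{6} + \frac{y}{5}$)
$55 l{\left(32,q \right)} = 55 \left(- \frac{13}{6} + \frac{1}{5} \cdot 17\right) = 55 \left(- \frac{13}{6} + \frac{17}{5}\right) = 55 \cdot \frac{37}{30} = \frac{407}{6}$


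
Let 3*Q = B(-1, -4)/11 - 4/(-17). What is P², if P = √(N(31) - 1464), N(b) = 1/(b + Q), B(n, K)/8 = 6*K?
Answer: -20745783/14171 ≈ -1464.0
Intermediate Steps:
B(n, K) = 48*K (B(n, K) = 8*(6*K) = 48*K)
Q = -3220/561 (Q = ((48*(-4))/11 - 4/(-17))/3 = (-192*1/11 - 4*(-1/17))/3 = (-192/11 + 4/17)/3 = (⅓)*(-3220/187) = -3220/561 ≈ -5.7398)
N(b) = 1/(-3220/561 + b) (N(b) = 1/(b - 3220/561) = 1/(-3220/561 + b))
P = 3*I*√32665387877/14171 (P = √(561/(-3220 + 561*31) - 1464) = √(561/(-3220 + 17391) - 1464) = √(561/14171 - 1464) = √(-20745783/14171) = 3*I*√32665387877/14171 ≈ 38.262*I)
P² = (3*I*√32665387877/14171)² = -20745783/14171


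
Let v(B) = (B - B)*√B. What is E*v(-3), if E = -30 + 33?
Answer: 0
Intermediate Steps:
v(B) = 0 (v(B) = 0*√B = 0)
E = 3
E*v(-3) = 3*0 = 0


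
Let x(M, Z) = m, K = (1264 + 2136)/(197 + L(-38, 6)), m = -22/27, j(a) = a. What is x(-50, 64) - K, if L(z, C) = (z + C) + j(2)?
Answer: -95474/4509 ≈ -21.174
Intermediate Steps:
L(z, C) = 2 + C + z (L(z, C) = (z + C) + 2 = (C + z) + 2 = 2 + C + z)
m = -22/27 (m = -22*1/27 = -22/27 ≈ -0.81481)
K = 3400/167 (K = (1264 + 2136)/(197 + (2 + 6 - 38)) = 3400/(197 - 30) = 3400/167 ≈ 20.359)
x(M, Z) = -22/27
x(-50, 64) - K = -22/27 - 1*3400/167 = -22/27 - 3400/167 = -95474/4509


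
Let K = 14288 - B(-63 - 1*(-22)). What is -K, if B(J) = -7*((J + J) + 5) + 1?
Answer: -13748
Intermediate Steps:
B(J) = -34 - 14*J (B(J) = -7*(2*J + 5) + 1 = -7*(5 + 2*J) + 1 = (-35 - 14*J) + 1 = -34 - 14*J)
K = 13748 (K = 14288 - (-34 - 14*(-63 - 1*(-22))) = 14288 - (-34 - 14*(-63 + 22)) = 14288 - (-34 - 14*(-41)) = 14288 - (-34 + 574) = 14288 - 1*540 = 14288 - 540 = 13748)
-K = -1*13748 = -13748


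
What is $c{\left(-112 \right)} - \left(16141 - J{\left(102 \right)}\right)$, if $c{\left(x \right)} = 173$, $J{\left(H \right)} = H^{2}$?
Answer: $-5564$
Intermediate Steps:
$c{\left(-112 \right)} - \left(16141 - J{\left(102 \right)}\right) = 173 - \left(16141 - 102^{2}\right) = 173 - \left(16141 - 10404\right) = 173 - 5737 = -5564$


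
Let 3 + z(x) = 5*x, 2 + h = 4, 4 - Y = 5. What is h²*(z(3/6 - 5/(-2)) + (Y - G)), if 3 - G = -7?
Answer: 4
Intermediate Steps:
G = 10 (G = 3 - 1*(-7) = 3 + 7 = 10)
Y = -1 (Y = 4 - 1*5 = 4 - 5 = -1)
h = 2 (h = -2 + 4 = 2)
z(x) = -3 + 5*x
h²*(z(3/6 - 5/(-2)) + (Y - G)) = 2²*((-3 + 5*(3/6 - 5/(-2))) + (-1 - 1*10)) = 4*((-3 + 5*(3*(⅙) - 5*(-½))) + (-1 - 10)) = 4*((-3 + 5*(½ + 5/2)) - 11) = 4*((-3 + 5*3) - 11) = 4*((-3 + 15) - 11) = 4*(12 - 11) = 4*1 = 4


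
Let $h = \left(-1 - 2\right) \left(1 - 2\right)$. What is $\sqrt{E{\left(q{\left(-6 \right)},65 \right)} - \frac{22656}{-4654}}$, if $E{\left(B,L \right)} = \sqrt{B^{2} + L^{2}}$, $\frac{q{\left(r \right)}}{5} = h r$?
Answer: $\frac{\sqrt{26360256 + 27074645 \sqrt{493}}}{2327} \approx 10.765$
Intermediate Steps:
$h = 3$ ($h = \left(-3\right) \left(-1\right) = 3$)
$q{\left(r \right)} = 15 r$ ($q{\left(r \right)} = 5 \cdot 3 r = 15 r$)
$\sqrt{E{\left(q{\left(-6 \right)},65 \right)} - \frac{22656}{-4654}} = \sqrt{\sqrt{\left(15 \left(-6\right)\right)^{2} + 65^{2}} - \frac{22656}{-4654}} = \sqrt{\sqrt{\left(-90\right)^{2} + 4225} - - \frac{11328}{2327}} = \sqrt{\sqrt{8100 + 4225} + \frac{11328}{2327}} = \sqrt{\sqrt{12325} + \frac{11328}{2327}} = \sqrt{5 \sqrt{493} + \frac{11328}{2327}} = \sqrt{\frac{11328}{2327} + 5 \sqrt{493}}$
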